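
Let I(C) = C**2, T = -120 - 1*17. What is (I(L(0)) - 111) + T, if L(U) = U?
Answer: -248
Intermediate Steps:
T = -137 (T = -120 - 17 = -137)
(I(L(0)) - 111) + T = (0**2 - 111) - 137 = (0 - 111) - 137 = -111 - 137 = -248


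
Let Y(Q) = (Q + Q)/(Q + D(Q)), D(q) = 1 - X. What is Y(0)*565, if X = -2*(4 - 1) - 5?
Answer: 0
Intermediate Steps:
X = -11 (X = -2*3 - 5 = -6 - 5 = -11)
D(q) = 12 (D(q) = 1 - 1*(-11) = 1 + 11 = 12)
Y(Q) = 2*Q/(12 + Q) (Y(Q) = (Q + Q)/(Q + 12) = (2*Q)/(12 + Q) = 2*Q/(12 + Q))
Y(0)*565 = (2*0/(12 + 0))*565 = (2*0/12)*565 = (2*0*(1/12))*565 = 0*565 = 0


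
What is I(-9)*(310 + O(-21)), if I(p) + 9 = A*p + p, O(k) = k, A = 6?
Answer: -20808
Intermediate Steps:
I(p) = -9 + 7*p (I(p) = -9 + (6*p + p) = -9 + 7*p)
I(-9)*(310 + O(-21)) = (-9 + 7*(-9))*(310 - 21) = (-9 - 63)*289 = -72*289 = -20808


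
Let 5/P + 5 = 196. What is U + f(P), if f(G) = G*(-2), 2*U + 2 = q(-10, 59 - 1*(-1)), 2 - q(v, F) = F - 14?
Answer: -4403/191 ≈ -23.052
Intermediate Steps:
P = 5/191 (P = 5/(-5 + 196) = 5/191 ≈ 0.026178)
q(v, F) = 16 - F (q(v, F) = 2 - (F - 14) = 2 - (-14 + F) = 2 + (14 - F) = 16 - F)
U = -23 (U = -1 + (16 - (59 - 1*(-1)))/2 = -1 + (16 - (59 + 1))/2 = -1 + (16 - 1*60)/2 = -1 + (16 - 60)/2 = -1 + (½)*(-44) = -1 - 22 = -23)
f(G) = -2*G
U + f(P) = -23 - 2*5/191 = -23 - 10/191 = -4403/191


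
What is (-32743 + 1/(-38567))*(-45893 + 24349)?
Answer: 27205747731408/38567 ≈ 7.0542e+8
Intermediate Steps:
(-32743 + 1/(-38567))*(-45893 + 24349) = (-32743 - 1/38567)*(-21544) = -1262799282/38567*(-21544) = 27205747731408/38567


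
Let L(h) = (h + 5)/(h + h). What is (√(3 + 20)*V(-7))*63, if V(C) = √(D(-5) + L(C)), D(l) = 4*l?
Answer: 9*I*√22379 ≈ 1346.4*I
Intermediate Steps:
L(h) = (5 + h)/(2*h) (L(h) = (5 + h)/((2*h)) = (5 + h)*(1/(2*h)) = (5 + h)/(2*h))
V(C) = √(-20 + (5 + C)/(2*C)) (V(C) = √(4*(-5) + (5 + C)/(2*C)) = √(-20 + (5 + C)/(2*C)))
(√(3 + 20)*V(-7))*63 = (√(3 + 20)*(√(-78 + 10/(-7))/2))*63 = (√23*(√(-78 + 10*(-⅐))/2))*63 = (√23*(√(-78 - 10/7)/2))*63 = (√23*(√(-556/7)/2))*63 = (√23*((2*I*√973/7)/2))*63 = (√23*(I*√973/7))*63 = (I*√22379/7)*63 = 9*I*√22379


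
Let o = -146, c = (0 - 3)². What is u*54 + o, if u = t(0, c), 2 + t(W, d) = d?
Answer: 232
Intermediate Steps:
c = 9 (c = (-3)² = 9)
t(W, d) = -2 + d
u = 7 (u = -2 + 9 = 7)
u*54 + o = 7*54 - 146 = 378 - 146 = 232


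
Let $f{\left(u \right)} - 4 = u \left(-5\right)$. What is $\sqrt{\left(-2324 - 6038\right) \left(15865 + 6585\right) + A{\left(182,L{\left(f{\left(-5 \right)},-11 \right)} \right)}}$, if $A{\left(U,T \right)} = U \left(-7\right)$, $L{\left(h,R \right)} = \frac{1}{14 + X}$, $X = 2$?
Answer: $3 i \sqrt{20858686} \approx 13701.0 i$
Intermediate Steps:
$f{\left(u \right)} = 4 - 5 u$ ($f{\left(u \right)} = 4 + u \left(-5\right) = 4 - 5 u$)
$L{\left(h,R \right)} = \frac{1}{16}$ ($L{\left(h,R \right)} = \frac{1}{14 + 2} = \frac{1}{16}$)
$A{\left(U,T \right)} = - 7 U$
$\sqrt{\left(-2324 - 6038\right) \left(15865 + 6585\right) + A{\left(182,L{\left(f{\left(-5 \right)},-11 \right)} \right)}} = \sqrt{\left(-2324 - 6038\right) \left(15865 + 6585\right) - 1274} = \sqrt{\left(-8362\right) 22450 - 1274} = \sqrt{-187726900 - 1274} = \sqrt{-187728174} = 3 i \sqrt{20858686}$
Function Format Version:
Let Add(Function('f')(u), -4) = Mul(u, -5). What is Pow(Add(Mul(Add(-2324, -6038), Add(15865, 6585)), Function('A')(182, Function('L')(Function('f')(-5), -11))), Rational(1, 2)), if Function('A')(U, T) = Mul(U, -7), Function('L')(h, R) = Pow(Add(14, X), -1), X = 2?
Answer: Mul(3, I, Pow(20858686, Rational(1, 2))) ≈ Mul(13701., I)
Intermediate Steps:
Function('f')(u) = Add(4, Mul(-5, u)) (Function('f')(u) = Add(4, Mul(u, -5)) = Add(4, Mul(-5, u)))
Function('L')(h, R) = Rational(1, 16) (Function('L')(h, R) = Pow(Add(14, 2), -1) = Pow(16, -1) = Rational(1, 16))
Function('A')(U, T) = Mul(-7, U)
Pow(Add(Mul(Add(-2324, -6038), Add(15865, 6585)), Function('A')(182, Function('L')(Function('f')(-5), -11))), Rational(1, 2)) = Pow(Add(Mul(Add(-2324, -6038), Add(15865, 6585)), Mul(-7, 182)), Rational(1, 2)) = Pow(Add(Mul(-8362, 22450), -1274), Rational(1, 2)) = Pow(Add(-187726900, -1274), Rational(1, 2)) = Pow(-187728174, Rational(1, 2)) = Mul(3, I, Pow(20858686, Rational(1, 2)))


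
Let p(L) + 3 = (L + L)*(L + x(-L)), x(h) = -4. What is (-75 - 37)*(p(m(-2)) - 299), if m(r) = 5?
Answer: 32704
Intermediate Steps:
p(L) = -3 + 2*L*(-4 + L) (p(L) = -3 + (L + L)*(L - 4) = -3 + (2*L)*(-4 + L) = -3 + 2*L*(-4 + L))
(-75 - 37)*(p(m(-2)) - 299) = (-75 - 37)*((-3 - 8*5 + 2*5**2) - 299) = -112*((-3 - 40 + 2*25) - 299) = -112*((-3 - 40 + 50) - 299) = -112*(7 - 299) = -112*(-292) = 32704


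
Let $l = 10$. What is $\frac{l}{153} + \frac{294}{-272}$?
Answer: $- \frac{1243}{1224} \approx -1.0155$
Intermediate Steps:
$\frac{l}{153} + \frac{294}{-272} = \frac{10}{153} + \frac{294}{-272} = 10 \cdot \frac{1}{153} + 294 \left(- \frac{1}{272}\right) = \frac{10}{153} - \frac{147}{136} = - \frac{1243}{1224}$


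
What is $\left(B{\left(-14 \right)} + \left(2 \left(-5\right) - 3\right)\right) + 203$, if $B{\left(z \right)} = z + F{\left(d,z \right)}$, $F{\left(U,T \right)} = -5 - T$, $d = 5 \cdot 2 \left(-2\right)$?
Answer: $185$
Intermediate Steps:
$d = -20$ ($d = 10 \left(-2\right) = -20$)
$B{\left(z \right)} = -5$ ($B{\left(z \right)} = z - \left(5 + z\right) = -5$)
$\left(B{\left(-14 \right)} + \left(2 \left(-5\right) - 3\right)\right) + 203 = \left(-5 + \left(2 \left(-5\right) - 3\right)\right) + 203 = \left(-5 - 13\right) + 203 = -18 + 203 = 185$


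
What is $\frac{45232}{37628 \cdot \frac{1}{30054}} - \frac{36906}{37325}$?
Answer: $\frac{12684577664658}{351116275} \approx 36126.0$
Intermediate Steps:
$\frac{45232}{37628 \cdot \frac{1}{30054}} - \frac{36906}{37325} = \frac{45232}{\frac{18814}{15027}} - \frac{36906}{37325} = 45232 \cdot \frac{15027}{18814} - \frac{36906}{37325} = \frac{339850632}{9407} - \frac{36906}{37325} = \frac{12684577664658}{351116275}$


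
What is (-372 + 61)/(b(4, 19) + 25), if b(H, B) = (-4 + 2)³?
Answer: -311/17 ≈ -18.294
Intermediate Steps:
b(H, B) = -8 (b(H, B) = (-2)³ = -8)
(-372 + 61)/(b(4, 19) + 25) = (-372 + 61)/(-8 + 25) = -311/17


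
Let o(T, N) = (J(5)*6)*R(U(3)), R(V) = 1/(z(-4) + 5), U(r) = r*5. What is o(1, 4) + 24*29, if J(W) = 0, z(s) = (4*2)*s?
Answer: 696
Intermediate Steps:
z(s) = 8*s
U(r) = 5*r
R(V) = -1/27 (R(V) = 1/(8*(-4) + 5) = 1/(-32 + 5) = 1/(-27) = -1/27)
o(T, N) = 0 (o(T, N) = (0*6)*(-1/27) = 0*(-1/27) = 0)
o(1, 4) + 24*29 = 0 + 24*29 = 0 + 696 = 696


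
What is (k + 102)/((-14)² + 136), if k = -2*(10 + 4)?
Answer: 37/166 ≈ 0.22289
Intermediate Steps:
k = -28 (k = -2*14 = -28)
(k + 102)/((-14)² + 136) = (-28 + 102)/((-14)² + 136) = 74/(196 + 136) = 74/332 = 74*(1/332) = 37/166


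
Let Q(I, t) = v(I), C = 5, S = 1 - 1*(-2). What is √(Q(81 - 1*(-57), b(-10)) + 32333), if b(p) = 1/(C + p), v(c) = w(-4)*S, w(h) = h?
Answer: √32321 ≈ 179.78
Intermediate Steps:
S = 3 (S = 1 + 2 = 3)
v(c) = -12 (v(c) = -4*3 = -12)
b(p) = 1/(5 + p)
Q(I, t) = -12
√(Q(81 - 1*(-57), b(-10)) + 32333) = √(-12 + 32333) = √32321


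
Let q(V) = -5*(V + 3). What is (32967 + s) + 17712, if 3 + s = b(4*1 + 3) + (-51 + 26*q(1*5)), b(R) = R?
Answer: 49592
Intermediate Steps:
q(V) = -15 - 5*V (q(V) = -5*(3 + V) = -15 - 5*V)
s = -1087 (s = -3 + ((4*1 + 3) + (-51 + 26*(-15 - 5*5))) = -3 + ((4 + 3) + (-51 + 26*(-15 - 5*5))) = -3 + (7 + (-51 + 26*(-15 - 25))) = -3 + (7 + (-51 + 26*(-40))) = -3 + (7 + (-51 - 1040)) = -3 + (7 - 1091) = -3 - 1084 = -1087)
(32967 + s) + 17712 = (32967 - 1087) + 17712 = 31880 + 17712 = 49592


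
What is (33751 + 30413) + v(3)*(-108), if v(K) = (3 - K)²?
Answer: 64164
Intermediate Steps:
(33751 + 30413) + v(3)*(-108) = (33751 + 30413) + (-3 + 3)²*(-108) = 64164 + 0²*(-108) = 64164 + 0*(-108) = 64164 + 0 = 64164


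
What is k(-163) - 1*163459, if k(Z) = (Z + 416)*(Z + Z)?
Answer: -245937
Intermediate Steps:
k(Z) = 2*Z*(416 + Z) (k(Z) = (416 + Z)*(2*Z) = 2*Z*(416 + Z))
k(-163) - 1*163459 = 2*(-163)*(416 - 163) - 1*163459 = 2*(-163)*253 - 163459 = -82478 - 163459 = -245937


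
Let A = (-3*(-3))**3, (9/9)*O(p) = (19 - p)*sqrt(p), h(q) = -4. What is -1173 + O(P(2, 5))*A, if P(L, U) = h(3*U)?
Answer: -1173 + 33534*I ≈ -1173.0 + 33534.0*I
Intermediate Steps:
P(L, U) = -4
O(p) = sqrt(p)*(19 - p) (O(p) = (19 - p)*sqrt(p) = sqrt(p)*(19 - p))
A = 729 (A = 9**3 = 729)
-1173 + O(P(2, 5))*A = -1173 + (sqrt(-4)*(19 - 1*(-4)))*729 = -1173 + ((2*I)*(19 + 4))*729 = -1173 + ((2*I)*23)*729 = -1173 + (46*I)*729 = -1173 + 33534*I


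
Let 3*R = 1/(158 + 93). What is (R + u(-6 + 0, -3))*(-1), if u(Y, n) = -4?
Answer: 3011/753 ≈ 3.9987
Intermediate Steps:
R = 1/753 (R = 1/(3*(158 + 93)) = (⅓)/251 = (⅓)*(1/251) = 1/753 ≈ 0.0013280)
(R + u(-6 + 0, -3))*(-1) = (1/753 - 4)*(-1) = -3011/753*(-1) = 3011/753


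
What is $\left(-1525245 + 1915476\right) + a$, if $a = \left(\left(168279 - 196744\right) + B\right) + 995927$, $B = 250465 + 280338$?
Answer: $1888496$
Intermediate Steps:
$B = 530803$
$a = 1498265$ ($a = \left(\left(168279 - 196744\right) + 530803\right) + 995927 = \left(-28465 + 530803\right) + 995927 = 502338 + 995927 = 1498265$)
$\left(-1525245 + 1915476\right) + a = \left(-1525245 + 1915476\right) + 1498265 = 390231 + 1498265 = 1888496$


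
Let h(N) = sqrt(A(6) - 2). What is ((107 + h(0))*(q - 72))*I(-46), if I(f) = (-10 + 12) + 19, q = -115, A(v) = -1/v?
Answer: -420189 - 1309*I*sqrt(78)/2 ≈ -4.2019e+5 - 5780.4*I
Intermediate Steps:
h(N) = I*sqrt(78)/6 (h(N) = sqrt(-1/6 - 2) = sqrt(-13/6) = I*sqrt(78)/6)
I(f) = 21 (I(f) = 2 + 19 = 21)
((107 + h(0))*(q - 72))*I(-46) = ((107 + I*sqrt(78)/6)*(-115 - 72))*21 = ((107 + I*sqrt(78)/6)*(-187))*21 = (-20009 - 187*I*sqrt(78)/6)*21 = -420189 - 1309*I*sqrt(78)/2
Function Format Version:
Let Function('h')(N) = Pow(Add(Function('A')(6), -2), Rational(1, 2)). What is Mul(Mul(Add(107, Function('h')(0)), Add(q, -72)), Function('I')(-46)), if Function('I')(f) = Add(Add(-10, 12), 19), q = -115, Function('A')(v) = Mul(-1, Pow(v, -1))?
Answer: Add(-420189, Mul(Rational(-1309, 2), I, Pow(78, Rational(1, 2)))) ≈ Add(-4.2019e+5, Mul(-5780.4, I))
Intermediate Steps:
Function('h')(N) = Mul(Rational(1, 6), I, Pow(78, Rational(1, 2))) (Function('h')(N) = Pow(Add(Mul(-1, Pow(6, -1)), -2), Rational(1, 2)) = Pow(Add(Mul(-1, Rational(1, 6)), -2), Rational(1, 2)) = Pow(Add(Rational(-1, 6), -2), Rational(1, 2)) = Pow(Rational(-13, 6), Rational(1, 2)) = Mul(Rational(1, 6), I, Pow(78, Rational(1, 2))))
Function('I')(f) = 21 (Function('I')(f) = Add(2, 19) = 21)
Mul(Mul(Add(107, Function('h')(0)), Add(q, -72)), Function('I')(-46)) = Mul(Mul(Add(107, Mul(Rational(1, 6), I, Pow(78, Rational(1, 2)))), Add(-115, -72)), 21) = Mul(Mul(Add(107, Mul(Rational(1, 6), I, Pow(78, Rational(1, 2)))), -187), 21) = Mul(Add(-20009, Mul(Rational(-187, 6), I, Pow(78, Rational(1, 2)))), 21) = Add(-420189, Mul(Rational(-1309, 2), I, Pow(78, Rational(1, 2))))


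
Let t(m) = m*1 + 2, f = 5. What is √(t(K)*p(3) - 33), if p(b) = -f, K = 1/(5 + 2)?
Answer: 3*I*√238/7 ≈ 6.6117*I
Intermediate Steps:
K = ⅐ (K = 1/7 = ⅐ ≈ 0.14286)
p(b) = -5 (p(b) = -1*5 = -5)
t(m) = 2 + m (t(m) = m + 2 = 2 + m)
√(t(K)*p(3) - 33) = √((2 + ⅐)*(-5) - 33) = √((15/7)*(-5) - 33) = √(-75/7 - 33) = √(-306/7) = 3*I*√238/7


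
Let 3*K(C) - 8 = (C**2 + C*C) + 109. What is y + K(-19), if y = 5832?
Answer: 18335/3 ≈ 6111.7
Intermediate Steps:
K(C) = 39 + 2*C**2/3 (K(C) = 8/3 + ((C**2 + C*C) + 109)/3 = 8/3 + ((C**2 + C**2) + 109)/3 = 8/3 + (2*C**2 + 109)/3 = 8/3 + (109 + 2*C**2)/3 = 8/3 + (109/3 + 2*C**2/3) = 39 + 2*C**2/3)
y + K(-19) = 5832 + (39 + (2/3)*(-19)**2) = 5832 + (39 + (2/3)*361) = 5832 + (39 + 722/3) = 5832 + 839/3 = 18335/3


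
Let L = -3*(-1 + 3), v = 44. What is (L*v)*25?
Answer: -6600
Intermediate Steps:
L = -6 (L = -3*2 = -6)
(L*v)*25 = -6*44*25 = -264*25 = -6600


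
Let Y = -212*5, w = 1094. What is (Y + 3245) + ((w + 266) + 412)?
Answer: 3957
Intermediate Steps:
Y = -1060
(Y + 3245) + ((w + 266) + 412) = (-1060 + 3245) + ((1094 + 266) + 412) = 2185 + (1360 + 412) = 2185 + 1772 = 3957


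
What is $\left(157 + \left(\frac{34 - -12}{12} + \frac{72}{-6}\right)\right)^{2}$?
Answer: $\frac{797449}{36} \approx 22151.0$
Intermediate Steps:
$\left(157 + \left(\frac{34 - -12}{12} + \frac{72}{-6}\right)\right)^{2} = \left(157 + \left(\left(34 + 12\right) \frac{1}{12} + 72 \left(- \frac{1}{6}\right)\right)\right)^{2} = \left(157 + \left(46 \cdot \frac{1}{12} - 12\right)\right)^{2} = \left(157 + \left(\frac{23}{6} - 12\right)\right)^{2} = \left(157 - \frac{49}{6}\right)^{2} = \left(\frac{893}{6}\right)^{2} = \frac{797449}{36}$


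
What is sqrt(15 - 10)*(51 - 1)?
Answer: 50*sqrt(5) ≈ 111.80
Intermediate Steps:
sqrt(15 - 10)*(51 - 1) = sqrt(5)*50 = 50*sqrt(5)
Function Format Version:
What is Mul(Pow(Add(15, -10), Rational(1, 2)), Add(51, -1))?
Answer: Mul(50, Pow(5, Rational(1, 2))) ≈ 111.80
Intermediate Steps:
Mul(Pow(Add(15, -10), Rational(1, 2)), Add(51, -1)) = Mul(Pow(5, Rational(1, 2)), 50) = Mul(50, Pow(5, Rational(1, 2)))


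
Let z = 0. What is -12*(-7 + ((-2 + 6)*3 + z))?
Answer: -60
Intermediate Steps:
-12*(-7 + ((-2 + 6)*3 + z)) = -12*(-7 + ((-2 + 6)*3 + 0)) = -12*(-7 + (4*3 + 0)) = -12*(-7 + (12 + 0)) = -12*(-7 + 12) = -12*5 = -60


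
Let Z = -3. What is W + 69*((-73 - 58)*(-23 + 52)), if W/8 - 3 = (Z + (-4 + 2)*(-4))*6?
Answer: -261867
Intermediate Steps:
W = 264 (W = 24 + 8*((-3 + (-4 + 2)*(-4))*6) = 24 + 8*((-3 - 2*(-4))*6) = 24 + 8*((-3 + 8)*6) = 24 + 8*(5*6) = 24 + 8*30 = 24 + 240 = 264)
W + 69*((-73 - 58)*(-23 + 52)) = 264 + 69*((-73 - 58)*(-23 + 52)) = 264 + 69*(-131*29) = 264 + 69*(-3799) = 264 - 262131 = -261867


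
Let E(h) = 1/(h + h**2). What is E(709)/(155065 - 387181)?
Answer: -1/116844873240 ≈ -8.5583e-12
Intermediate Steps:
E(709)/(155065 - 387181) = (1/(709*(1 + 709)))/(155065 - 387181) = ((1/709)/710)/(-232116) = ((1/709)*(1/710))*(-1/232116) = (1/503390)*(-1/232116) = -1/116844873240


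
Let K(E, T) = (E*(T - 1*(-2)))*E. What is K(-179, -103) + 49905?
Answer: -3186236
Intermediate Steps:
K(E, T) = E**2*(2 + T) (K(E, T) = (E*(T + 2))*E = (E*(2 + T))*E = E**2*(2 + T))
K(-179, -103) + 49905 = (-179)**2*(2 - 103) + 49905 = 32041*(-101) + 49905 = -3236141 + 49905 = -3186236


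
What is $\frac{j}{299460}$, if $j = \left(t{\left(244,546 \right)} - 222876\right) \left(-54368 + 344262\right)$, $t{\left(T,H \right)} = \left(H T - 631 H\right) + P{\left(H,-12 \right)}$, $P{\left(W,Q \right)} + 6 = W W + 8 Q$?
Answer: $- \frac{469918174}{3565} \approx -1.3181 \cdot 10^{5}$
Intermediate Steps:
$P{\left(W,Q \right)} = -6 + W^{2} + 8 Q$ ($P{\left(W,Q \right)} = -6 + \left(W W + 8 Q\right) = -6 + \left(W^{2} + 8 Q\right) = -6 + W^{2} + 8 Q$)
$t{\left(T,H \right)} = -102 + H^{2} - 631 H + H T$ ($t{\left(T,H \right)} = \left(H T - 631 H\right) + \left(-6 + H^{2} + 8 \left(-12\right)\right) = \left(- 631 H + H T\right) - \left(102 - H^{2}\right) = \left(- 631 H + H T\right) + \left(-102 + H^{2}\right) = -102 + H^{2} - 631 H + H T$)
$j = -39473126616$ ($j = \left(\left(-102 + 546^{2} - 344526 + 546 \cdot 244\right) - 222876\right) \left(-54368 + 344262\right) = \left(\left(-102 + 298116 - 344526 + 133224\right) - 222876\right) 289894 = \left(86712 - 222876\right) 289894 = \left(-136164\right) 289894 = -39473126616$)
$\frac{j}{299460} = - \frac{39473126616}{299460} = \left(-39473126616\right) \frac{1}{299460} = - \frac{469918174}{3565}$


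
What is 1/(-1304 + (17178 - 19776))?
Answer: -1/3902 ≈ -0.00025628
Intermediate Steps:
1/(-1304 + (17178 - 19776)) = 1/(-1304 - 2598) = 1/(-3902) = -1/3902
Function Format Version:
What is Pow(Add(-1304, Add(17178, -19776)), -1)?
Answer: Rational(-1, 3902) ≈ -0.00025628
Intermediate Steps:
Pow(Add(-1304, Add(17178, -19776)), -1) = Pow(Add(-1304, -2598), -1) = Pow(-3902, -1) = Rational(-1, 3902)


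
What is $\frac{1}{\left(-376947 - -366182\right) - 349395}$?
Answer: $- \frac{1}{360160} \approx -2.7765 \cdot 10^{-6}$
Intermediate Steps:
$\frac{1}{\left(-376947 - -366182\right) - 349395} = \frac{1}{\left(-376947 + 366182\right) - 349395} = \frac{1}{-10765 - 349395} = \frac{1}{-360160} = - \frac{1}{360160}$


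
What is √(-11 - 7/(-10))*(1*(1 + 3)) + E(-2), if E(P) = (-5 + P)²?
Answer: 49 + 2*I*√1030/5 ≈ 49.0 + 12.837*I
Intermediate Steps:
√(-11 - 7/(-10))*(1*(1 + 3)) + E(-2) = √(-11 - 7/(-10))*(1*(1 + 3)) + (-5 - 2)² = √(-11 - 7*(-⅒))*(1*4) + (-7)² = √(-11 + 7/10)*4 + 49 = √(-103/10)*4 + 49 = (I*√1030/10)*4 + 49 = 2*I*√1030/5 + 49 = 49 + 2*I*√1030/5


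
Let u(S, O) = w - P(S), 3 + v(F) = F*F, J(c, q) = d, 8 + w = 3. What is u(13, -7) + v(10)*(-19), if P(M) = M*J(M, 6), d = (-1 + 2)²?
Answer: -1861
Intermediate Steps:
w = -5 (w = -8 + 3 = -5)
d = 1 (d = 1² = 1)
J(c, q) = 1
v(F) = -3 + F² (v(F) = -3 + F*F = -3 + F²)
P(M) = M (P(M) = M*1 = M)
u(S, O) = -5 - S
u(13, -7) + v(10)*(-19) = (-5 - 1*13) + (-3 + 10²)*(-19) = (-5 - 13) + (-3 + 100)*(-19) = -18 + 97*(-19) = -18 - 1843 = -1861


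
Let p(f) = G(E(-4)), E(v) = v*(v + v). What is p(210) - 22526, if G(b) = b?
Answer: -22494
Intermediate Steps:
E(v) = 2*v² (E(v) = v*(2*v) = 2*v²)
p(f) = 32 (p(f) = 2*(-4)² = 2*16 = 32)
p(210) - 22526 = 32 - 22526 = -22494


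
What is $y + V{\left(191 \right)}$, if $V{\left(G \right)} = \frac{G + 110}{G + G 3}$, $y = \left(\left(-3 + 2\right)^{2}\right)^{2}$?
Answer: $\frac{1065}{764} \approx 1.394$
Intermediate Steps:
$y = 1$ ($y = \left(\left(-1\right)^{2}\right)^{2} = 1^{2} = 1$)
$V{\left(G \right)} = \frac{110 + G}{4 G}$ ($V{\left(G \right)} = \frac{110 + G}{G + 3 G} = \frac{110 + G}{4 G}$)
$y + V{\left(191 \right)} = 1 + \frac{110 + 191}{4 \cdot 191} = 1 + \frac{1}{4} \cdot \frac{1}{191} \cdot 301 = 1 + \frac{301}{764} = \frac{1065}{764}$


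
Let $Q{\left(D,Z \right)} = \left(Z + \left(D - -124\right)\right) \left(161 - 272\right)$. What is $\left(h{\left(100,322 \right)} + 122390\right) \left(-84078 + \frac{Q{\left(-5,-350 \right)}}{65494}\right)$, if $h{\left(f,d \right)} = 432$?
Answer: $- \frac{30742228752291}{2977} \approx -1.0327 \cdot 10^{10}$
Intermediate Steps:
$Q{\left(D,Z \right)} = -13764 - 111 D - 111 Z$ ($Q{\left(D,Z \right)} = \left(Z + \left(D + 124\right)\right) \left(-111\right) = \left(Z + \left(124 + D\right)\right) \left(-111\right) = \left(124 + D + Z\right) \left(-111\right) = -13764 - 111 D - 111 Z$)
$\left(h{\left(100,322 \right)} + 122390\right) \left(-84078 + \frac{Q{\left(-5,-350 \right)}}{65494}\right) = \left(432 + 122390\right) \left(-84078 + \frac{-13764 - -555 - -38850}{65494}\right) = 122822 \left(-84078 + \left(-13764 + 555 + 38850\right) \frac{1}{65494}\right) = 122822 \left(-84078 + 25641 \cdot \frac{1}{65494}\right) = 122822 \left(-84078 + \frac{2331}{5954}\right) = 122822 \left(- \frac{500598081}{5954}\right) = - \frac{30742228752291}{2977}$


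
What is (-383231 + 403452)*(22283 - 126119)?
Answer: -2099667756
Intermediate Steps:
(-383231 + 403452)*(22283 - 126119) = 20221*(-103836) = -2099667756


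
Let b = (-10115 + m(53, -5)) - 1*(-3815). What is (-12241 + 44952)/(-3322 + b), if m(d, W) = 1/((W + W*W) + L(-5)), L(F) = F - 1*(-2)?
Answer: -556087/163573 ≈ -3.3996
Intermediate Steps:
L(F) = 2 + F (L(F) = F + 2 = 2 + F)
m(d, W) = 1/(-3 + W + W²) (m(d, W) = 1/((W + W*W) + (2 - 5)) = 1/((W + W²) - 3) = 1/(-3 + W + W²))
b = -107099/17 (b = (-10115 + 1/(-3 - 5 + (-5)²)) - 1*(-3815) = (-10115 + 1/(-3 - 5 + 25)) + 3815 = (-10115 + 1/17) + 3815 = -171954/17 + 3815 = -107099/17 ≈ -6299.9)
(-12241 + 44952)/(-3322 + b) = (-12241 + 44952)/(-3322 - 107099/17) = 32711/(-163573/17) = 32711*(-17/163573) = -556087/163573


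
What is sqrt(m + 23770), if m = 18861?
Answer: sqrt(42631) ≈ 206.47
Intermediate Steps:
sqrt(m + 23770) = sqrt(18861 + 23770) = sqrt(42631)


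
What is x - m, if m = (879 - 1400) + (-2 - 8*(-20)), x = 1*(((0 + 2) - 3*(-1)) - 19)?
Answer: 349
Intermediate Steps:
x = -14 (x = 1*((2 + 3) - 19) = 1*(5 - 19) = 1*(-14) = -14)
m = -363 (m = -521 + (-2 + 160) = -521 + 158 = -363)
x - m = -14 - 1*(-363) = -14 + 363 = 349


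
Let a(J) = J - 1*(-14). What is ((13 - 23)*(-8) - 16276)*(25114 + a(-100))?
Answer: -405353488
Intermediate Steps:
a(J) = 14 + J (a(J) = J + 14 = 14 + J)
((13 - 23)*(-8) - 16276)*(25114 + a(-100)) = ((13 - 23)*(-8) - 16276)*(25114 + (14 - 100)) = (-10*(-8) - 16276)*(25114 - 86) = (80 - 16276)*25028 = -16196*25028 = -405353488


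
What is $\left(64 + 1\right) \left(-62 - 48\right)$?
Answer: $-7150$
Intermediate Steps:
$\left(64 + 1\right) \left(-62 - 48\right) = 65 \left(-62 - 48\right) = 65 \left(-110\right) = -7150$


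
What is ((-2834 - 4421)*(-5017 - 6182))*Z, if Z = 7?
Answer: 568741215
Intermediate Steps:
((-2834 - 4421)*(-5017 - 6182))*Z = ((-2834 - 4421)*(-5017 - 6182))*7 = -7255*(-11199)*7 = 81248745*7 = 568741215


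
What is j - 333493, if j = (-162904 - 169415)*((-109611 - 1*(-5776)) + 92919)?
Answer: 3627260711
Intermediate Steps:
j = 3627594204 (j = -332319*((-109611 + 5776) + 92919) = -332319*(-103835 + 92919) = -332319*(-10916) = 3627594204)
j - 333493 = 3627594204 - 333493 = 3627260711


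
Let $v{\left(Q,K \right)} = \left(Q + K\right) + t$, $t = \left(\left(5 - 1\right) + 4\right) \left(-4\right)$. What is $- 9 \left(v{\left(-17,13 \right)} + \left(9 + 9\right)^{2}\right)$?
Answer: $-2592$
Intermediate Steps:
$t = -32$ ($t = \left(\left(5 - 1\right) + 4\right) \left(-4\right) = \left(4 + 4\right) \left(-4\right) = 8 \left(-4\right) = -32$)
$v{\left(Q,K \right)} = -32 + K + Q$ ($v{\left(Q,K \right)} = \left(Q + K\right) - 32 = \left(K + Q\right) - 32 = -32 + K + Q$)
$- 9 \left(v{\left(-17,13 \right)} + \left(9 + 9\right)^{2}\right) = - 9 \left(\left(-32 + 13 - 17\right) + \left(9 + 9\right)^{2}\right) = - 9 \left(-36 + 18^{2}\right) = - 9 \left(-36 + 324\right) = \left(-9\right) 288 = -2592$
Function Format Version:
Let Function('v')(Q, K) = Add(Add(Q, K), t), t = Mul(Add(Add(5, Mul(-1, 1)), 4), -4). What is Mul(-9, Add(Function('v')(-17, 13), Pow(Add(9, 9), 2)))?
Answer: -2592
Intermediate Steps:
t = -32 (t = Mul(Add(Add(5, -1), 4), -4) = Mul(Add(4, 4), -4) = Mul(8, -4) = -32)
Function('v')(Q, K) = Add(-32, K, Q) (Function('v')(Q, K) = Add(Add(Q, K), -32) = Add(Add(K, Q), -32) = Add(-32, K, Q))
Mul(-9, Add(Function('v')(-17, 13), Pow(Add(9, 9), 2))) = Mul(-9, Add(Add(-32, 13, -17), Pow(Add(9, 9), 2))) = Mul(-9, Add(-36, Pow(18, 2))) = Mul(-9, Add(-36, 324)) = Mul(-9, 288) = -2592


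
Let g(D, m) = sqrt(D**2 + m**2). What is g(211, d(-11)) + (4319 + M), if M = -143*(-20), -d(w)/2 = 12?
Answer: 7179 + sqrt(45097) ≈ 7391.4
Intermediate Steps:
d(w) = -24 (d(w) = -2*12 = -24)
M = 2860
g(211, d(-11)) + (4319 + M) = sqrt(211**2 + (-24)**2) + (4319 + 2860) = sqrt(44521 + 576) + 7179 = sqrt(45097) + 7179 = 7179 + sqrt(45097)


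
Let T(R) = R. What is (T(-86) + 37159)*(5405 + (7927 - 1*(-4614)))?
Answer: 665312058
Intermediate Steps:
(T(-86) + 37159)*(5405 + (7927 - 1*(-4614))) = (-86 + 37159)*(5405 + (7927 - 1*(-4614))) = 37073*(5405 + (7927 + 4614)) = 37073*(5405 + 12541) = 37073*17946 = 665312058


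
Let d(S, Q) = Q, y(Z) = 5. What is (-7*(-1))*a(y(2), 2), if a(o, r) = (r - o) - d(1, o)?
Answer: -56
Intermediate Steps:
a(o, r) = r - 2*o (a(o, r) = (r - o) - o = r - 2*o)
(-7*(-1))*a(y(2), 2) = (-7*(-1))*(2 - 2*5) = 7*(2 - 10) = 7*(-8) = -56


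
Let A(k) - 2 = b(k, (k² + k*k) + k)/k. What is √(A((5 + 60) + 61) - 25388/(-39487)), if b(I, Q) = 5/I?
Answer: √1335344407661/710766 ≈ 1.6258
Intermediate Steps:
A(k) = 2 + 5/k² (A(k) = 2 + (5/k)/k = 2 + 5/k²)
√(A((5 + 60) + 61) - 25388/(-39487)) = √((2 + 5/((5 + 60) + 61)²) - 25388/(-39487)) = √((2 + 5/(65 + 61)²) - 25388*(-1/39487)) = √((2 + 5/126²) + 25388/39487) = √((2 + 5*(1/15876)) + 25388/39487) = √((2 + 5/15876) + 25388/39487) = √(31757/15876 + 25388/39487) = √(236721221/89556516) = √1335344407661/710766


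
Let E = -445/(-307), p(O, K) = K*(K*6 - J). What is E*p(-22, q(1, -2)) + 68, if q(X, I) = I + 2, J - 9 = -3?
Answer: 68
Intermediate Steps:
J = 6 (J = 9 - 3 = 6)
q(X, I) = 2 + I
p(O, K) = K*(-6 + 6*K) (p(O, K) = K*(K*6 - 1*6) = K*(6*K - 6) = K*(-6 + 6*K))
E = 445/307 (E = -445*(-1/307) = 445/307 ≈ 1.4495)
E*p(-22, q(1, -2)) + 68 = 445*(6*(2 - 2)*(-1 + (2 - 2)))/307 + 68 = 445*(6*0*(-1 + 0))/307 + 68 = 445*(6*0*(-1))/307 + 68 = (445/307)*0 + 68 = 0 + 68 = 68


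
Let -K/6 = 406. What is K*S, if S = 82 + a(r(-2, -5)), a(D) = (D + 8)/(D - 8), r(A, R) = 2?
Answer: -195692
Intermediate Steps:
K = -2436 (K = -6*406 = -2436)
a(D) = (8 + D)/(-8 + D)
S = 241/3 (S = 82 + (8 + 2)/(-8 + 2) = 82 + 10/(-6) = 82 - ⅙*10 = 82 - 5/3 = 241/3 ≈ 80.333)
K*S = -2436*241/3 = -195692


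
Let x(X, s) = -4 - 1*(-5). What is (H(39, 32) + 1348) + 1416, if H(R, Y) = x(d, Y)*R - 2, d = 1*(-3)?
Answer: 2801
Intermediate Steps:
d = -3
x(X, s) = 1 (x(X, s) = -4 + 5 = 1)
H(R, Y) = -2 + R (H(R, Y) = 1*R - 2 = R - 2 = -2 + R)
(H(39, 32) + 1348) + 1416 = ((-2 + 39) + 1348) + 1416 = (37 + 1348) + 1416 = 1385 + 1416 = 2801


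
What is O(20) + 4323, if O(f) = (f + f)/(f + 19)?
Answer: 168637/39 ≈ 4324.0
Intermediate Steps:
O(f) = 2*f/(19 + f) (O(f) = (2*f)/(19 + f) = 2*f/(19 + f))
O(20) + 4323 = 2*20/(19 + 20) + 4323 = 2*20/39 + 4323 = 2*20*(1/39) + 4323 = 40/39 + 4323 = 168637/39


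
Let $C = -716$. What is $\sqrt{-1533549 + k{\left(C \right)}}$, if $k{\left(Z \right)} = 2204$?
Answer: $i \sqrt{1531345} \approx 1237.5 i$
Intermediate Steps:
$\sqrt{-1533549 + k{\left(C \right)}} = \sqrt{-1533549 + 2204} = \sqrt{-1531345} = i \sqrt{1531345}$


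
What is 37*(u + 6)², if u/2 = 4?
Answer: 7252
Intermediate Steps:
u = 8 (u = 2*4 = 8)
37*(u + 6)² = 37*(8 + 6)² = 37*14² = 37*196 = 7252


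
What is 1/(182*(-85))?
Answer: -1/15470 ≈ -6.4641e-5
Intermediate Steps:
1/(182*(-85)) = 1/(-15470) = -1/15470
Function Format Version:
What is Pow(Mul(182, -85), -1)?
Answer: Rational(-1, 15470) ≈ -6.4641e-5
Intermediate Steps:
Pow(Mul(182, -85), -1) = Pow(-15470, -1) = Rational(-1, 15470)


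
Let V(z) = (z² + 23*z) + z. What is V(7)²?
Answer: 47089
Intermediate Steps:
V(z) = z² + 24*z
V(7)² = (7*(24 + 7))² = (7*31)² = 217² = 47089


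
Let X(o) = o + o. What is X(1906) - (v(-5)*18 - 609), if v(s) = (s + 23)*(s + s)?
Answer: 7661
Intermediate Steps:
v(s) = 2*s*(23 + s) (v(s) = (23 + s)*(2*s) = 2*s*(23 + s))
X(o) = 2*o
X(1906) - (v(-5)*18 - 609) = 2*1906 - ((2*(-5)*(23 - 5))*18 - 609) = 3812 - ((2*(-5)*18)*18 - 609) = 3812 - (-180*18 - 609) = 3812 - (-3240 - 609) = 3812 - 1*(-3849) = 3812 + 3849 = 7661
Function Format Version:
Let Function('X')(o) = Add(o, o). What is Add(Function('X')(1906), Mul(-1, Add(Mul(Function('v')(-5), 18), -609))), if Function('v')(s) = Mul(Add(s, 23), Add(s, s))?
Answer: 7661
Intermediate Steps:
Function('v')(s) = Mul(2, s, Add(23, s)) (Function('v')(s) = Mul(Add(23, s), Mul(2, s)) = Mul(2, s, Add(23, s)))
Function('X')(o) = Mul(2, o)
Add(Function('X')(1906), Mul(-1, Add(Mul(Function('v')(-5), 18), -609))) = Add(Mul(2, 1906), Mul(-1, Add(Mul(Mul(2, -5, Add(23, -5)), 18), -609))) = Add(3812, Mul(-1, Add(Mul(Mul(2, -5, 18), 18), -609))) = Add(3812, Mul(-1, Add(Mul(-180, 18), -609))) = Add(3812, Mul(-1, Add(-3240, -609))) = Add(3812, Mul(-1, -3849)) = Add(3812, 3849) = 7661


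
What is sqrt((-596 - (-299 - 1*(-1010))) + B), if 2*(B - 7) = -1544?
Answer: 2*I*sqrt(518) ≈ 45.519*I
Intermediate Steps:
B = -765 (B = 7 + (1/2)*(-1544) = 7 - 772 = -765)
sqrt((-596 - (-299 - 1*(-1010))) + B) = sqrt((-596 - (-299 - 1*(-1010))) - 765) = sqrt((-596 - (-299 + 1010)) - 765) = sqrt((-596 - 1*711) - 765) = sqrt((-596 - 711) - 765) = sqrt(-1307 - 765) = sqrt(-2072) = 2*I*sqrt(518)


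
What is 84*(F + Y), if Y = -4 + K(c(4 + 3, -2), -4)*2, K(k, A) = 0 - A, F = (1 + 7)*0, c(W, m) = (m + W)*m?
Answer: 336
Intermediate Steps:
c(W, m) = m*(W + m) (c(W, m) = (W + m)*m = m*(W + m))
F = 0 (F = 8*0 = 0)
K(k, A) = -A
Y = 4 (Y = -4 - 1*(-4)*2 = -4 + 4*2 = -4 + 8 = 4)
84*(F + Y) = 84*(0 + 4) = 84*4 = 336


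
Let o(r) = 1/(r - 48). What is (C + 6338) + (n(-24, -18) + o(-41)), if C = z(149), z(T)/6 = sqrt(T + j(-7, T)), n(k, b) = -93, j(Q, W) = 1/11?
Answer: 555804/89 + 12*sqrt(4510)/11 ≈ 6318.3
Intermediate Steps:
j(Q, W) = 1/11
z(T) = 6*sqrt(1/11 + T) (z(T) = 6*sqrt(T + 1/11) = 6*sqrt(1/11 + T))
C = 12*sqrt(4510)/11 (C = 6*sqrt(11 + 121*149)/11 = 6*sqrt(11 + 18029)/11 = 6*sqrt(18040)/11 = 6*(2*sqrt(4510))/11 = 12*sqrt(4510)/11 ≈ 73.262)
o(r) = 1/(-48 + r)
(C + 6338) + (n(-24, -18) + o(-41)) = (12*sqrt(4510)/11 + 6338) + (-93 + 1/(-48 - 41)) = (6338 + 12*sqrt(4510)/11) + (-93 + 1/(-89)) = (6338 + 12*sqrt(4510)/11) + (-93 - 1/89) = (6338 + 12*sqrt(4510)/11) - 8278/89 = 555804/89 + 12*sqrt(4510)/11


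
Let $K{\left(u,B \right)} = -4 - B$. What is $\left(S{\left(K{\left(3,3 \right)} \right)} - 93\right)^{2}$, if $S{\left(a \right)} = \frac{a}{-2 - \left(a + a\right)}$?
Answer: $\frac{1261129}{144} \approx 8757.8$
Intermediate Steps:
$S{\left(a \right)} = \frac{a}{-2 - 2 a}$
$\left(S{\left(K{\left(3,3 \right)} \right)} - 93\right)^{2} = \left(- \frac{-4 - 3}{2 + 2 \left(-4 - 3\right)} - 93\right)^{2} = \left(\left(-1\right) \left(-7\right) \frac{1}{2 + 2 \left(-7\right)} - 93\right)^{2} = \left(\left(-1\right) \left(-7\right) \frac{1}{2 - 14} - 93\right)^{2} = \left(\left(-1\right) \left(-7\right) \frac{1}{-12} - 93\right)^{2} = \left(\left(-1\right) \left(-7\right) \left(- \frac{1}{12}\right) - 93\right)^{2} = \left(- \frac{7}{12} - 93\right)^{2} = \left(- \frac{1123}{12}\right)^{2} = \frac{1261129}{144}$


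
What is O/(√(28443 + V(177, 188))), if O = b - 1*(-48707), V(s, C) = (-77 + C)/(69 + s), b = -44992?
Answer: 3715*√191253766/2332363 ≈ 22.028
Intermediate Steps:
V(s, C) = (-77 + C)/(69 + s)
O = 3715 (O = -44992 - 1*(-48707) = -44992 + 48707 = 3715)
O/(√(28443 + V(177, 188))) = 3715/(√(28443 + (-77 + 188)/(69 + 177))) = 3715/(√(28443 + 111/246)) = 3715/(√(28443 + (1/246)*111)) = 3715/(√(28443 + 37/82)) = 3715/(√(2332363/82)) = 3715/((√191253766/82)) = 3715*(√191253766/2332363) = 3715*√191253766/2332363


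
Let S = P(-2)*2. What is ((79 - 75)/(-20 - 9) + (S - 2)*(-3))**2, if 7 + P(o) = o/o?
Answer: 1473796/841 ≈ 1752.4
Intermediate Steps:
P(o) = -6 (P(o) = -7 + o/o = -7 + 1 = -6)
S = -12 (S = -6*2 = -12)
((79 - 75)/(-20 - 9) + (S - 2)*(-3))**2 = ((79 - 75)/(-20 - 9) + (-12 - 2)*(-3))**2 = (4/(-29) - 14*(-3))**2 = (4*(-1/29) + 42)**2 = (-4/29 + 42)**2 = (1214/29)**2 = 1473796/841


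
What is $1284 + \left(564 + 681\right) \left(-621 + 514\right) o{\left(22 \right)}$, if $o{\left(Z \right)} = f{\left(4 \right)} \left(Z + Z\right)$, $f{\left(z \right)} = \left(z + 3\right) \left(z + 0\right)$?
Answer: $-164119596$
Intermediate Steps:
$f{\left(z \right)} = z \left(3 + z\right)$ ($f{\left(z \right)} = \left(3 + z\right) z = z \left(3 + z\right)$)
$o{\left(Z \right)} = 56 Z$ ($o{\left(Z \right)} = 4 \left(3 + 4\right) \left(Z + Z\right) = 4 \cdot 7 \cdot 2 Z = 28 \cdot 2 Z = 56 Z$)
$1284 + \left(564 + 681\right) \left(-621 + 514\right) o{\left(22 \right)} = 1284 + \left(564 + 681\right) \left(-621 + 514\right) 56 \cdot 22 = 1284 + 1245 \left(-107\right) 1232 = 1284 - 164120880 = -164119596$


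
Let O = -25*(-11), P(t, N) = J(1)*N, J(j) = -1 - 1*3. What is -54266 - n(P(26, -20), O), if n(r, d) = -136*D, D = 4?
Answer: -53722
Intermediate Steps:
J(j) = -4 (J(j) = -1 - 3 = -4)
P(t, N) = -4*N
O = 275
n(r, d) = -544 (n(r, d) = -136*4 = -544)
-54266 - n(P(26, -20), O) = -54266 - 1*(-544) = -54266 + 544 = -53722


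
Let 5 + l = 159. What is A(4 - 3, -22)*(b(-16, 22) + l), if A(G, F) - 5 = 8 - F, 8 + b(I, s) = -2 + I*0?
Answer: 5040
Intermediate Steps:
l = 154 (l = -5 + 159 = 154)
b(I, s) = -10 (b(I, s) = -8 + (-2 + I*0) = -8 + (-2 + 0) = -8 - 2 = -10)
A(G, F) = 13 - F (A(G, F) = 5 + (8 - F) = 13 - F)
A(4 - 3, -22)*(b(-16, 22) + l) = (13 - 1*(-22))*(-10 + 154) = (13 + 22)*144 = 35*144 = 5040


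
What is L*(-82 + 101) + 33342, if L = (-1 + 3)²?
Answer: 33418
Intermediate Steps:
L = 4 (L = 2² = 4)
L*(-82 + 101) + 33342 = 4*(-82 + 101) + 33342 = 4*19 + 33342 = 76 + 33342 = 33418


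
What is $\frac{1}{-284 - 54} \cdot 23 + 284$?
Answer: $\frac{95969}{338} \approx 283.93$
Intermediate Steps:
$\frac{1}{-284 - 54} \cdot 23 + 284 = \frac{1}{-338} \cdot 23 + 284 = \left(- \frac{1}{338}\right) 23 + 284 = - \frac{23}{338} + 284 = \frac{95969}{338}$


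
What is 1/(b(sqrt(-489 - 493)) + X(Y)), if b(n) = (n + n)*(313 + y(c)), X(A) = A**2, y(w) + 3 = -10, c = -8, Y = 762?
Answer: 16129/9375027076 - 25*I*sqrt(982)/14062540614 ≈ 1.7204e-6 - 5.571e-8*I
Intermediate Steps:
y(w) = -13 (y(w) = -3 - 10 = -13)
b(n) = 600*n (b(n) = (n + n)*(313 - 13) = (2*n)*300 = 600*n)
1/(b(sqrt(-489 - 493)) + X(Y)) = 1/(600*sqrt(-489 - 493) + 762**2) = 1/(600*sqrt(-982) + 580644) = 1/(600*(I*sqrt(982)) + 580644) = 1/(600*I*sqrt(982) + 580644) = 1/(580644 + 600*I*sqrt(982))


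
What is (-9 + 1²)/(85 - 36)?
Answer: -8/49 ≈ -0.16327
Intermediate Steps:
(-9 + 1²)/(85 - 36) = (-9 + 1)/49 = -8*1/49 = -8/49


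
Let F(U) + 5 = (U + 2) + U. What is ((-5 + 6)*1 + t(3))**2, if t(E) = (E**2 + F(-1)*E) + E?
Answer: 4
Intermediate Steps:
F(U) = -3 + 2*U (F(U) = -5 + ((U + 2) + U) = -5 + ((2 + U) + U) = -5 + (2 + 2*U) = -3 + 2*U)
t(E) = E**2 - 4*E (t(E) = (E**2 + (-3 + 2*(-1))*E) + E = (E**2 + (-3 - 2)*E) + E = (E**2 - 5*E) + E = E**2 - 4*E)
((-5 + 6)*1 + t(3))**2 = ((-5 + 6)*1 + 3*(-4 + 3))**2 = (1*1 + 3*(-1))**2 = (1 - 3)**2 = (-2)**2 = 4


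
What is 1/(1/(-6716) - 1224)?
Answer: -6716/8220385 ≈ -0.00081699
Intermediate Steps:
1/(1/(-6716) - 1224) = 1/(-1/6716 - 1224) = 1/(-8220385/6716) = -6716/8220385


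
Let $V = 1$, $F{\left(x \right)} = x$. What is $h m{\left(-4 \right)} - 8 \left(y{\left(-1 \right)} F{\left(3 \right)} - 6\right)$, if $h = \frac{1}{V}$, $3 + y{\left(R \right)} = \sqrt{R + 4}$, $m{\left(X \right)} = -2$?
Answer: $118 - 24 \sqrt{3} \approx 76.431$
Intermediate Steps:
$y{\left(R \right)} = -3 + \sqrt{4 + R}$ ($y{\left(R \right)} = -3 + \sqrt{R + 4} = -3 + \sqrt{4 + R}$)
$h = 1$ ($h = 1^{-1} = 1$)
$h m{\left(-4 \right)} - 8 \left(y{\left(-1 \right)} F{\left(3 \right)} - 6\right) = 1 \left(-2\right) - 8 \left(\left(-3 + \sqrt{4 - 1}\right) 3 - 6\right) = -2 - 8 \left(\left(-3 + \sqrt{3}\right) 3 - 6\right) = -2 - 8 \left(\left(-9 + 3 \sqrt{3}\right) - 6\right) = -2 - 8 \left(-15 + 3 \sqrt{3}\right) = -2 + \left(120 - 24 \sqrt{3}\right) = 118 - 24 \sqrt{3}$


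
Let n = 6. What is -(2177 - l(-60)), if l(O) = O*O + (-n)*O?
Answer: 1783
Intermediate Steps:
l(O) = O² - 6*O (l(O) = O*O + (-1*6)*O = O² - 6*O)
-(2177 - l(-60)) = -(2177 - (-60)*(-6 - 60)) = -(2177 - (-60)*(-66)) = -(2177 - 1*3960) = -(2177 - 3960) = -1*(-1783) = 1783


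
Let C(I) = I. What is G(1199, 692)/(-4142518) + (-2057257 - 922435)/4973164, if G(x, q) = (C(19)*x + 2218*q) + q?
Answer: -5023313356853/5150355346738 ≈ -0.97533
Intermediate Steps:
G(x, q) = 19*x + 2219*q (G(x, q) = (19*x + 2218*q) + q = 19*x + 2219*q)
G(1199, 692)/(-4142518) + (-2057257 - 922435)/4973164 = (19*1199 + 2219*692)/(-4142518) + (-2057257 - 922435)/4973164 = (22781 + 1535548)*(-1/4142518) - 2979692*1/4973164 = 1558329*(-1/4142518) - 744923/1243291 = -1558329/4142518 - 744923/1243291 = -5023313356853/5150355346738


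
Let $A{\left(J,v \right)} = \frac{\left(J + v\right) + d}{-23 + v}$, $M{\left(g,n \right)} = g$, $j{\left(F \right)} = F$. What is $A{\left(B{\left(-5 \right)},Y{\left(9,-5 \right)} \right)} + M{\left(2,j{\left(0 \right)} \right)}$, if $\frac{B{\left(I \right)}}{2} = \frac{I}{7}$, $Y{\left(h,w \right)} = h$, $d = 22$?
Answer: $- \frac{11}{98} \approx -0.11224$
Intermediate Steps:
$B{\left(I \right)} = \frac{2 I}{7}$ ($B{\left(I \right)} = 2 \frac{I}{7} = \frac{2 I}{7}$)
$A{\left(J,v \right)} = \frac{22 + J + v}{-23 + v}$ ($A{\left(J,v \right)} = \frac{\left(J + v\right) + 22}{-23 + v} = \frac{22 + J + v}{-23 + v}$)
$A{\left(B{\left(-5 \right)},Y{\left(9,-5 \right)} \right)} + M{\left(2,j{\left(0 \right)} \right)} = \frac{22 + \frac{2}{7} \left(-5\right) + 9}{-23 + 9} + 2 = \frac{22 - \frac{10}{7} + 9}{-14} + 2 = \left(- \frac{1}{14}\right) \frac{207}{7} + 2 = - \frac{207}{98} + 2 = - \frac{11}{98}$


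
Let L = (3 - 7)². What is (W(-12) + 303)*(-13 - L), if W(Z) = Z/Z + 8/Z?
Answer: -26390/3 ≈ -8796.7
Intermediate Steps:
W(Z) = 1 + 8/Z
L = 16 (L = (-4)² = 16)
(W(-12) + 303)*(-13 - L) = ((8 - 12)/(-12) + 303)*(-13 - 1*16) = (-1/12*(-4) + 303)*(-13 - 16) = (⅓ + 303)*(-29) = (910/3)*(-29) = -26390/3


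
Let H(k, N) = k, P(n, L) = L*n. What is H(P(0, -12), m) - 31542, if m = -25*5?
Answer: -31542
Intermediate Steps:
m = -125
H(P(0, -12), m) - 31542 = -12*0 - 31542 = 0 - 31542 = -31542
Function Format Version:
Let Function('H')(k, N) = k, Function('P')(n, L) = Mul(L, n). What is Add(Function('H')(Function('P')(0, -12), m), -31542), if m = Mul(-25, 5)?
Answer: -31542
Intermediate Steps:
m = -125
Add(Function('H')(Function('P')(0, -12), m), -31542) = Add(Mul(-12, 0), -31542) = Add(0, -31542) = -31542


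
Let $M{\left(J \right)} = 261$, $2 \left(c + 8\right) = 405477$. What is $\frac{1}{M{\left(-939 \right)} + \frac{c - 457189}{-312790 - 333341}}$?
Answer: $\frac{430754}{112596433} \approx 0.0038256$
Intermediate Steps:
$c = \frac{405461}{2}$ ($c = -8 + \frac{1}{2} \cdot 405477 = -8 + \frac{405477}{2} = \frac{405461}{2} \approx 2.0273 \cdot 10^{5}$)
$\frac{1}{M{\left(-939 \right)} + \frac{c - 457189}{-312790 - 333341}} = \frac{1}{261 + \frac{\frac{405461}{2} - 457189}{-312790 - 333341}} = \frac{1}{261 - \frac{508917}{2 \left(-646131\right)}} = \frac{1}{261 - - \frac{169639}{430754}} = \frac{1}{261 + \frac{169639}{430754}} = \frac{1}{\frac{112596433}{430754}} = \frac{430754}{112596433}$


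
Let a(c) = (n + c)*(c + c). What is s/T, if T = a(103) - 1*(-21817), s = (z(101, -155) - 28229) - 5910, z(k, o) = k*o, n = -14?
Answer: -49794/40151 ≈ -1.2402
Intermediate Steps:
s = -49794 (s = (101*(-155) - 28229) - 5910 = (-15655 - 28229) - 5910 = -43884 - 5910 = -49794)
a(c) = 2*c*(-14 + c) (a(c) = (-14 + c)*(c + c) = (-14 + c)*(2*c) = 2*c*(-14 + c))
T = 40151 (T = 2*103*(-14 + 103) - 1*(-21817) = 2*103*89 + 21817 = 18334 + 21817 = 40151)
s/T = -49794/40151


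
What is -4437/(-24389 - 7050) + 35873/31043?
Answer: 1265549038/975960877 ≈ 1.2967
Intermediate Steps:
-4437/(-24389 - 7050) + 35873/31043 = -4437/(-31439) + 35873*(1/31043) = -4437*(-1/31439) + 35873/31043 = 4437/31439 + 35873/31043 = 1265549038/975960877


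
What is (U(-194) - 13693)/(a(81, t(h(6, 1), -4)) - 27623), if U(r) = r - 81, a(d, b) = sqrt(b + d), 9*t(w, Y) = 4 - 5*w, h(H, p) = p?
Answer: 3472542576/6867270433 + 83808*sqrt(182)/6867270433 ≈ 0.50583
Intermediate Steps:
t(w, Y) = 4/9 - 5*w/9 (t(w, Y) = (4 - 5*w)/9 = 4/9 - 5*w/9)
U(r) = -81 + r
(U(-194) - 13693)/(a(81, t(h(6, 1), -4)) - 27623) = ((-81 - 194) - 13693)/(sqrt((4/9 - 5/9*1) + 81) - 27623) = (-275 - 13693)/(sqrt((4/9 - 5/9) + 81) - 27623) = -13968/(sqrt(-1/9 + 81) - 27623) = -13968/(sqrt(728/9) - 27623) = -13968/(2*sqrt(182)/3 - 27623) = -13968/(-27623 + 2*sqrt(182)/3)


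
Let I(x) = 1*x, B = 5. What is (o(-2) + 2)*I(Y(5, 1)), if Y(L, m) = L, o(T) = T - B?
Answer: -25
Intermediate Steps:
o(T) = -5 + T (o(T) = T - 1*5 = T - 5 = -5 + T)
I(x) = x
(o(-2) + 2)*I(Y(5, 1)) = ((-5 - 2) + 2)*5 = (-7 + 2)*5 = -5*5 = -25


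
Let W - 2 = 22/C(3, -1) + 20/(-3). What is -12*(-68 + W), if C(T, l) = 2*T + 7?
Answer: 11072/13 ≈ 851.69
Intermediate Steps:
C(T, l) = 7 + 2*T
W = -116/39 (W = 2 + (22/(7 + 2*3) + 20/(-3)) = 2 + (22/(7 + 6) + 20*(-⅓)) = 2 + (22/13 - 20/3) = 2 - 194/39 = -116/39 ≈ -2.9744)
-12*(-68 + W) = -12*(-68 - 116/39) = -12*(-2768/39) = 11072/13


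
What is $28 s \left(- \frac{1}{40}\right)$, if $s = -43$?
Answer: $\frac{301}{10} \approx 30.1$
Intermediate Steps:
$28 s \left(- \frac{1}{40}\right) = 28 \left(-43\right) \left(- \frac{1}{40}\right) = - 1204 \left(\left(-1\right) \frac{1}{40}\right) = \left(-1204\right) \left(- \frac{1}{40}\right) = \frac{301}{10}$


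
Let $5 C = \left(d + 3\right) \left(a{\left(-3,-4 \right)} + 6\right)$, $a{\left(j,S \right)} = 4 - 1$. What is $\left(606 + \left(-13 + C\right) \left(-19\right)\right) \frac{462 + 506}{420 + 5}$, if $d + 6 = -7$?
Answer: $\frac{231352}{85} \approx 2721.8$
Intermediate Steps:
$d = -13$ ($d = -6 - 7 = -13$)
$a{\left(j,S \right)} = 3$ ($a{\left(j,S \right)} = 4 - 1 = 3$)
$C = -18$ ($C = \frac{\left(-13 + 3\right) \left(3 + 6\right)}{5} = \frac{\left(-10\right) 9}{5} = \frac{1}{5} \left(-90\right) = -18$)
$\left(606 + \left(-13 + C\right) \left(-19\right)\right) \frac{462 + 506}{420 + 5} = \left(606 + \left(-13 - 18\right) \left(-19\right)\right) \frac{462 + 506}{420 + 5} = \left(606 - -589\right) \frac{968}{425} = \left(606 + 589\right) 968 \cdot \frac{1}{425} = 1195 \cdot \frac{968}{425} = \frac{231352}{85}$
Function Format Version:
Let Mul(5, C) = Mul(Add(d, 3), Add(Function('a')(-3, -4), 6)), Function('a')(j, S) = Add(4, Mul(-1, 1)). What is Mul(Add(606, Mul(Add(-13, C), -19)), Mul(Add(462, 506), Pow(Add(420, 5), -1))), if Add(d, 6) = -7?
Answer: Rational(231352, 85) ≈ 2721.8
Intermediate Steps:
d = -13 (d = Add(-6, -7) = -13)
Function('a')(j, S) = 3 (Function('a')(j, S) = Add(4, -1) = 3)
C = -18 (C = Mul(Rational(1, 5), Mul(Add(-13, 3), Add(3, 6))) = Mul(Rational(1, 5), Mul(-10, 9)) = Mul(Rational(1, 5), -90) = -18)
Mul(Add(606, Mul(Add(-13, C), -19)), Mul(Add(462, 506), Pow(Add(420, 5), -1))) = Mul(Add(606, Mul(Add(-13, -18), -19)), Mul(Add(462, 506), Pow(Add(420, 5), -1))) = Mul(Add(606, Mul(-31, -19)), Mul(968, Pow(425, -1))) = Mul(Add(606, 589), Mul(968, Rational(1, 425))) = Mul(1195, Rational(968, 425)) = Rational(231352, 85)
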